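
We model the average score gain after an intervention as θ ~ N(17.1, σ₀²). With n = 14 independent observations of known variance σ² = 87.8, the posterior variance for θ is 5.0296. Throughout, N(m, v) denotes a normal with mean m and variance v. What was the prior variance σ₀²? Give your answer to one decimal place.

σ₀² = 25.4

For the Normal–Normal model with known σ², precisions add: τ_n = τ₀ + n/σ².
So 1/σ₀² = 1/5.0296 − 14/87.8 = 0.198823 − 0.159453 = 0.039370.
Hence σ₀² = 1/0.039370 ≈ 25.4.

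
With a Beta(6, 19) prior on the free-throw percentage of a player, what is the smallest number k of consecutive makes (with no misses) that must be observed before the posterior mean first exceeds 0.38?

After k makes and 0 misses the posterior is Beta(6+k, 19), with mean (6+k)/(6+19+k).
Set (6+k)/(25+k) > 0.38 and solve: k > (0.38·25 − 6)/(1 − 0.38) = 5.645.
The smallest integer exceeding 5.645 is 6, and checking k=6: (12)/(31) = 0.3871 > 0.38.

k = 6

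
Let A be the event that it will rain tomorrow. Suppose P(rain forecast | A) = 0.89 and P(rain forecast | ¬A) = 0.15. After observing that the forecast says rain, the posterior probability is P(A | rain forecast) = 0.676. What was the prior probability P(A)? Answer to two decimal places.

P(A) = 0.26

In odds form, posterior odds = prior odds × likelihood ratio, so prior odds = posterior odds ÷ LR.
Posterior odds = 0.676/(1−0.676) = 2.0864. LR = 0.89/0.15 = 5.9333.
Prior odds = 2.0864/5.9333 = 0.3516, so P(A) = 0.3516/(1+0.3516) ≈ 0.26.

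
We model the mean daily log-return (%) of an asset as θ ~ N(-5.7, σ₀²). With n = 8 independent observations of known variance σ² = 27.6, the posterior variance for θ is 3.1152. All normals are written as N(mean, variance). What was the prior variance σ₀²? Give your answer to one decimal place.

Posterior precision equals prior precision plus data precision: 1/σ_n² = 1/σ₀² + n/σ².
So 1/σ₀² = 1/3.1152 − 8/27.6 = 0.321007 − 0.289855 = 0.031152.
Hence σ₀² = 1/0.031152 ≈ 32.1.

σ₀² = 32.1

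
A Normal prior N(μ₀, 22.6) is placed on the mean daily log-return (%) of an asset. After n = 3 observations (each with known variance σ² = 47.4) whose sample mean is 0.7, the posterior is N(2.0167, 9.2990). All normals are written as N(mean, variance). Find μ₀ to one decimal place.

μ₀ = 3.9

The posterior mean is a precision-weighted average: μ_n = (τ₀μ₀ + τ_data·x̄)/(τ₀+τ_data), with τ₀=1/σ₀² and τ_data=n/σ².
Here τ₀ = 1/22.6 = 0.044248 and τ_data = 3/47.4 = 0.063291, so τ_n = 0.107539.
Rearranging for μ₀: μ₀ = (μ_n·τ_n − τ_data·x̄)/τ₀ = (2.0167·0.107539 − 0.063291·0.7) / 0.044248 = 0.172570/0.044248 ≈ 3.9.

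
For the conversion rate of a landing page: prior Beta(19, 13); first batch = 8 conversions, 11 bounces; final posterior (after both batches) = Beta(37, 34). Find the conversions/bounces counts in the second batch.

Sequential conjugate updates are equivalent to a single update on the pooled data, so total successes = posterior α − prior α and total failures = posterior β − prior β.
Total across both batches: 37−19=18 conversions, 34−13=21 bounces.
Subtract the first batch: 18−8=10 conversions and 21−11=10 bounces.

10 conversions and 10 bounces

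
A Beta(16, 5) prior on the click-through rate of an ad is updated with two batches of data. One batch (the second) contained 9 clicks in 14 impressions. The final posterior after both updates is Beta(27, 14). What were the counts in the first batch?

2 clicks and 4 non-clicks

Sequential conjugate updates are equivalent to a single update on the pooled data, so total successes = posterior α − prior α and total failures = posterior β − prior β.
Total across both batches: 27−16=11 clicks, 14−5=9 non-clicks.
Subtract the second batch: 11−9=2 clicks and 9−5=4 non-clicks.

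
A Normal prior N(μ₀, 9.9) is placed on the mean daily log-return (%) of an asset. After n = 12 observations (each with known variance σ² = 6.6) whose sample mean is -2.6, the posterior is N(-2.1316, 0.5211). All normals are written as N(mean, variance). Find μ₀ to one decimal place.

μ₀ = 6.3

The posterior mean is a precision-weighted average: μ_n = (τ₀μ₀ + τ_data·x̄)/(τ₀+τ_data), with τ₀=1/σ₀² and τ_data=n/σ².
Here τ₀ = 1/9.9 = 0.101010 and τ_data = 12/6.6 = 1.818182, so τ_n = 1.919192.
Rearranging for μ₀: μ₀ = (μ_n·τ_n − τ_data·x̄)/τ₀ = (-2.1316·1.919192 − 1.818182·-2.6) / 0.101010 = 0.636324/0.101010 ≈ 6.3.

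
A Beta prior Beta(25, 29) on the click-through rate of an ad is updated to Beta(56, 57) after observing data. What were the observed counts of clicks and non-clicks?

Under Beta–binomial conjugacy the posterior parameters are (α+s, β+f).
Match parameters: s=56−25=31, f=57−29=28.

31 clicks and 28 non-clicks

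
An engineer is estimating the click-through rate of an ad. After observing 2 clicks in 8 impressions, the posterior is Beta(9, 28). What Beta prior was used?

Beta(7, 22)

Under Beta–binomial conjugacy the posterior parameters are (α+s, β+f).
Subtract the data counts: 9−2=7, 28−6=22.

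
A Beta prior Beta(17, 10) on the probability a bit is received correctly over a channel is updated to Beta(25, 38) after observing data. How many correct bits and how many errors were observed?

8 correct bits and 28 errors

Under Beta–binomial conjugacy the posterior parameters are (α+s, β+f).
Match parameters: s=25−17=8, f=38−10=28.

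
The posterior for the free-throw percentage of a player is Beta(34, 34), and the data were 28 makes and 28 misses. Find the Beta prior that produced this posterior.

Beta(6, 6)

Under Beta–binomial conjugacy the posterior parameters are (α+s, β+f).
So α = 34 − 28 = 6 and β = 34 − 28 = 6.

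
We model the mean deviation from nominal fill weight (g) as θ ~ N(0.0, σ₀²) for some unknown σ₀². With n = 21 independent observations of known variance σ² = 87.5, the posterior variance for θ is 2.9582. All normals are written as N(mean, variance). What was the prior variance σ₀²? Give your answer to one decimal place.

σ₀² = 10.2

For the Normal–Normal model with known σ², precisions add: τ_n = τ₀ + n/σ².
So 1/σ₀² = 1/2.9582 − 21/87.5 = 0.338043 − 0.240000 = 0.098043.
Hence σ₀² = 1/0.098043 ≈ 10.2.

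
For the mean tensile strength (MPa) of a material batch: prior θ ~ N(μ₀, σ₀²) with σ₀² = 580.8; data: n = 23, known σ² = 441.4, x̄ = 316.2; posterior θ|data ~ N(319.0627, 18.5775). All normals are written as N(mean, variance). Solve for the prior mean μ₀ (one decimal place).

μ₀ = 405.7

With known observation variance, the Normal–Normal posterior has precision τ_n = τ₀ + n/σ² and mean μ_n = (τ₀μ₀ + (n/σ²)x̄)/τ_n.
Here τ₀ = 1/580.8 = 0.001722 and τ_data = 23/441.4 = 0.052107, so τ_n = 0.053829.
Rearranging for μ₀: μ₀ = (μ_n·τ_n − τ_data·x̄)/τ₀ = (319.0627·0.053829 − 0.052107·316.2) / 0.001722 = 0.698593/0.001722 ≈ 405.7.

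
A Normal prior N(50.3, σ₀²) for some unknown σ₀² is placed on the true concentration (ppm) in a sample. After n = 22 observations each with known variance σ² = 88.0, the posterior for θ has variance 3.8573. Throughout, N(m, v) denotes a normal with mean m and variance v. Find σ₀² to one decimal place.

σ₀² = 108.1

For the Normal–Normal model with known σ², precisions add: τ_n = τ₀ + n/σ².
So 1/σ₀² = 1/3.8573 − 22/88.0 = 0.259249 − 0.250000 = 0.009249.
Hence σ₀² = 1/0.009249 ≈ 108.1.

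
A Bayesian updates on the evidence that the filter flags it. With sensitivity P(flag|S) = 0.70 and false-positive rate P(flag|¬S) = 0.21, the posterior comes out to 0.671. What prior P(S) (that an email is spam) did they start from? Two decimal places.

P(S) = 0.38

In odds form, posterior odds = prior odds × likelihood ratio, so prior odds = posterior odds ÷ LR.
Posterior odds = 0.671/(1−0.671) = 2.0395. LR = 0.70/0.21 = 3.3333.
Prior odds = 2.0395/3.3333 = 0.6119, so P(S) = 0.6119/(1+0.6119) ≈ 0.38.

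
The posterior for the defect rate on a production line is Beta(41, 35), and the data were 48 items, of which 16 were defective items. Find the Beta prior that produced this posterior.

Beta(25, 3)

Under Beta–binomial conjugacy the posterior parameters are (a+s, b+f).
Subtract the data counts: 41−16=25, 35−32=3.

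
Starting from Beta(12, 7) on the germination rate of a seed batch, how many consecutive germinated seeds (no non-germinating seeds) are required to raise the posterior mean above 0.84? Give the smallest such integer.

k = 25

After k germinated seeds and 0 non-germinating seeds the posterior is Beta(12+k, 7), with mean (12+k)/(12+7+k).
Set (12+k)/(19+k) > 0.84 and solve: k > (0.84·19 − 12)/(1 − 0.84) = 24.750.
The smallest integer exceeding 24.750 is 25.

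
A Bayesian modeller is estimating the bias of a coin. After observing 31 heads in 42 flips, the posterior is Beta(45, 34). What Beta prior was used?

Beta(14, 23)

A Beta(α, β) prior with s successes and f failures in binomial data gives a Beta(α+s, β+f) posterior.
Subtract the data counts: 45−31=14, 34−11=23.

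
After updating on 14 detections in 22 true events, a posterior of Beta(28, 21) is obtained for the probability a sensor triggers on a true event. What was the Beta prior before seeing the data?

Beta(14, 13)

A Beta(α, β) prior with s successes and f failures in binomial data gives a Beta(α+s, β+f) posterior.
Subtract the data counts: 28−14=14, 21−8=13.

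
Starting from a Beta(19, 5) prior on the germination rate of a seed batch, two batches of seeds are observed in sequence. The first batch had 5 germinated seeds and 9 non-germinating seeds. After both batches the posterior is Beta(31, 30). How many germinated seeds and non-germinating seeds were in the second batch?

Because Beta–binomial updating is additive in the counts, the combined data contributed (α_post−α_prior, β_post−β_prior) successes and failures.
Total across both batches: 31−19=12 germinated seeds, 30−5=25 non-germinating seeds.
Subtract the first batch: 12−5=7 germinated seeds and 25−9=16 non-germinating seeds.

7 germinated seeds and 16 non-germinating seeds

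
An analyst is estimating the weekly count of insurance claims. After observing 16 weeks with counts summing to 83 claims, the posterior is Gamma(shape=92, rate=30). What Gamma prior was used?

Gamma(shape=9, rate=14)

Gamma–Poisson conjugacy: posterior shape = α + Σxᵢ, posterior rate = β + n.
So α = 92 − 83 = 9 and β = 30 − 16 = 14.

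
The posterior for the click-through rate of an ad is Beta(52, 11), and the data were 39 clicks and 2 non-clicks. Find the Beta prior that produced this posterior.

A Beta(α, β) prior with s successes and f failures in binomial data gives a Beta(α+s, β+f) posterior.
Subtract the data counts: 52−39=13, 11−2=9.

Beta(13, 9)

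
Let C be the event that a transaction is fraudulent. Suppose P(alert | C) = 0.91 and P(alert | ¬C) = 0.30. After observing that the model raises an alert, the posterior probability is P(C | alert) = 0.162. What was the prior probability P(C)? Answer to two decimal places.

P(C) = 0.06

In odds form, posterior odds = prior odds × likelihood ratio, so prior odds = posterior odds ÷ LR.
Posterior odds = 0.162/(1−0.162) = 0.1933. LR = 0.91/0.30 = 3.0333.
Prior odds = 0.1933/3.0333 = 0.0637, so P(C) = 0.0637/(1+0.0637) ≈ 0.06.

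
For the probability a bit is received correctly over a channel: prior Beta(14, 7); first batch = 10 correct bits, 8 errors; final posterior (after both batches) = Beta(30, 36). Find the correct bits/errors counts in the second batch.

Because Beta–binomial updating is additive in the counts, the combined data contributed (α_post−α_prior, β_post−β_prior) successes and failures.
Total across both batches: 30−14=16 correct bits, 36−7=29 errors.
Subtract the first batch: 16−10=6 correct bits and 29−8=21 errors.

6 correct bits and 21 errors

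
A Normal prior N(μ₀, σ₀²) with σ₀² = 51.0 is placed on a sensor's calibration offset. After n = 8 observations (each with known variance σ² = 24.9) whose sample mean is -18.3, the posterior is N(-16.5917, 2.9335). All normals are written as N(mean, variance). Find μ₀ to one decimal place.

μ₀ = 11.4

With known observation variance, the Normal–Normal posterior has precision τ_n = τ₀ + n/σ² and mean μ_n = (τ₀μ₀ + (n/σ²)x̄)/τ_n.
Here τ₀ = 1/51.0 = 0.019608 and τ_data = 8/24.9 = 0.321285, so τ_n = 0.340893.
Rearranging for μ₀: μ₀ = (μ_n·τ_n − τ_data·x̄)/τ₀ = (-16.5917·0.340893 − 0.321285·-18.3) / 0.019608 = 0.223521/0.019608 ≈ 11.4.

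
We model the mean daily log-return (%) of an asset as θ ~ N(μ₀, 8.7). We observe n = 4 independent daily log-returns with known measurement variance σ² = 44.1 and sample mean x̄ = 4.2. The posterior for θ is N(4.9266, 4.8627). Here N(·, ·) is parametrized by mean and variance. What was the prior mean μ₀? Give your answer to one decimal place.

μ₀ = 5.5

With known observation variance, the Normal–Normal posterior has precision τ_n = τ₀ + n/σ² and mean μ_n = (τ₀μ₀ + (n/σ²)x̄)/τ_n.
Here τ₀ = 1/8.7 = 0.114943 and τ_data = 4/44.1 = 0.090703, so τ_n = 0.205646.
Rearranging for μ₀: μ₀ = (μ_n·τ_n − τ_data·x̄)/τ₀ = (4.9266·0.205646 − 0.090703·4.2) / 0.114943 = 0.632183/0.114943 ≈ 5.5.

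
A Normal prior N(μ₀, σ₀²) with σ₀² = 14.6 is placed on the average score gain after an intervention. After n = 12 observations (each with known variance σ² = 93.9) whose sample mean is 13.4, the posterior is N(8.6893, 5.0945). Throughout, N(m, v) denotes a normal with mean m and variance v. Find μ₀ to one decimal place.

μ₀ = -0.1

With known observation variance, the Normal–Normal posterior has precision τ_n = τ₀ + n/σ² and mean μ_n = (τ₀μ₀ + (n/σ²)x̄)/τ_n.
Here τ₀ = 1/14.6 = 0.068493 and τ_data = 12/93.9 = 0.127796, so τ_n = 0.196289.
Rearranging for μ₀: μ₀ = (μ_n·τ_n − τ_data·x̄)/τ₀ = (8.6893·0.196289 − 0.127796·13.4) / 0.068493 = -0.006852/0.068493 ≈ -0.1.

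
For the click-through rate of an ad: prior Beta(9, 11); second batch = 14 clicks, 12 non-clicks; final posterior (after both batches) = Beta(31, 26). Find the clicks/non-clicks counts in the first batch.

Because Beta–binomial updating is additive in the counts, the combined data contributed (α_post−α_prior, β_post−β_prior) successes and failures.
Total across both batches: 31−9=22 clicks, 26−11=15 non-clicks.
Subtract the second batch: 22−14=8 clicks and 15−12=3 non-clicks.

8 clicks and 3 non-clicks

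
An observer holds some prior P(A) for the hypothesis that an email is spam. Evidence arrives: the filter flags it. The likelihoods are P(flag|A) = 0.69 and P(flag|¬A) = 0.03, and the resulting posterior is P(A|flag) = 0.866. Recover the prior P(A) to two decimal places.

P(A) = 0.22

In odds form, posterior odds = prior odds × likelihood ratio, so prior odds = posterior odds ÷ LR.
Posterior odds = 0.866/(1−0.866) = 6.4627. LR = 0.69/0.03 = 23.0000.
Prior odds = 6.4627/23.0000 = 0.2810, so P(A) = 0.2810/(1+0.2810) ≈ 0.22.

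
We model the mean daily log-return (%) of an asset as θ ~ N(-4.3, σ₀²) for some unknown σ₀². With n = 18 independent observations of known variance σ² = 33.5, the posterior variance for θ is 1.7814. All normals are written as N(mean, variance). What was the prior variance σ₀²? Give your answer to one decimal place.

Posterior precision equals prior precision plus data precision: 1/σ_n² = 1/σ₀² + n/σ².
So 1/σ₀² = 1/1.7814 − 18/33.5 = 0.561356 − 0.537313 = 0.024043.
Hence σ₀² = 1/0.024043 ≈ 41.6.

σ₀² = 41.6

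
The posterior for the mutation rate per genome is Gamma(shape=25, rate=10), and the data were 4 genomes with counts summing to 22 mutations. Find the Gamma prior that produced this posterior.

A Gamma(α, β) prior (rate parametrization) on a Poisson rate with n observations summing to S gives posterior Gamma(α+S, β+n).
So α = 25 − 22 = 3 and β = 10 − 4 = 6.

Gamma(shape=3, rate=6)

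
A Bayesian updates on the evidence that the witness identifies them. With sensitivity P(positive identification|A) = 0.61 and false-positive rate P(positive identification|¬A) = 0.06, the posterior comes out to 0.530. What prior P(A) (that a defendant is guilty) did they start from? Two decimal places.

In odds form, posterior odds = prior odds × likelihood ratio, so prior odds = posterior odds ÷ LR.
Posterior odds = 0.530/(1−0.530) = 1.1277. LR = 0.61/0.06 = 10.1667.
Prior odds = 1.1277/10.1667 = 0.1109, so P(A) = 0.1109/(1+0.1109) ≈ 0.10.

P(A) = 0.10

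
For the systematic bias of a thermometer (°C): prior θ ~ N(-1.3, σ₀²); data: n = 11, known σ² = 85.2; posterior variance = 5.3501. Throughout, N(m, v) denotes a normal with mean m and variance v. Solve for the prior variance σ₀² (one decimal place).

Posterior precision equals prior precision plus data precision: 1/σ_n² = 1/σ₀² + n/σ².
So 1/σ₀² = 1/5.3501 − 11/85.2 = 0.186912 − 0.129108 = 0.057804.
Hence σ₀² = 1/0.057804 ≈ 17.3.

σ₀² = 17.3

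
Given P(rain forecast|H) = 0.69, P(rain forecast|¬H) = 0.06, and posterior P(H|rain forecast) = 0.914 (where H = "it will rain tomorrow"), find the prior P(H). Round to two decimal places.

Bayes' rule in odds form gives O(H|E) = O(H)·[P(E|H)/P(E|¬H)], hence O(H) = O(H|E)/LR.
Posterior odds = 0.914/(1−0.914) = 10.6279. LR = 0.69/0.06 = 11.5000.
Prior odds = 10.6279/11.5000 = 0.9242, so P(H) = 0.9242/(1+0.9242) ≈ 0.48.

P(H) = 0.48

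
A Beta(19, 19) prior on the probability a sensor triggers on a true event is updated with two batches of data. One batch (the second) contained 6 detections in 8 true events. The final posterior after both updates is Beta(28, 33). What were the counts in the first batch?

3 detections and 12 misses

Because Beta–binomial updating is additive in the counts, the combined data contributed (α_post−α_prior, β_post−β_prior) successes and failures.
Total across both batches: 28−19=9 detections, 33−19=14 misses.
Subtract the second batch: 9−6=3 detections and 14−2=12 misses.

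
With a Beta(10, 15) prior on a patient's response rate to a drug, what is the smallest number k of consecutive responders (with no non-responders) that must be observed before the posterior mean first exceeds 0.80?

After k responders and 0 non-responders the posterior is Beta(10+k, 15), with mean (10+k)/(10+15+k).
Set (10+k)/(25+k) > 0.80 and solve: k > (0.80·25 − 10)/(1 − 0.80) = 50.000.
The smallest integer exceeding 50.000 is 51.

k = 51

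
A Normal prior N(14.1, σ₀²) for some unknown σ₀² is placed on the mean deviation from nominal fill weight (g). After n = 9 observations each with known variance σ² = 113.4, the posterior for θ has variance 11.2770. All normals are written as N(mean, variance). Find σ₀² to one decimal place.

Posterior precision equals prior precision plus data precision: 1/σ_n² = 1/σ₀² + n/σ².
So 1/σ₀² = 1/11.2770 − 9/113.4 = 0.088676 − 0.079365 = 0.009311.
Hence σ₀² = 1/0.009311 ≈ 107.4.

σ₀² = 107.4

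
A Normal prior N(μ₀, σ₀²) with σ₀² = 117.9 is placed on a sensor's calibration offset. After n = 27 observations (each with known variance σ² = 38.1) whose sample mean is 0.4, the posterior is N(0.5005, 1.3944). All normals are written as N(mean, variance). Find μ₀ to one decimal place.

The posterior mean is a precision-weighted average: μ_n = (τ₀μ₀ + τ_data·x̄)/(τ₀+τ_data), with τ₀=1/σ₀² and τ_data=n/σ².
Here τ₀ = 1/117.9 = 0.008482 and τ_data = 27/38.1 = 0.708661, so τ_n = 0.717143.
Rearranging for μ₀: μ₀ = (μ_n·τ_n − τ_data·x̄)/τ₀ = (0.5005·0.717143 − 0.708661·0.4) / 0.008482 = 0.075466/0.008482 ≈ 8.9.

μ₀ = 8.9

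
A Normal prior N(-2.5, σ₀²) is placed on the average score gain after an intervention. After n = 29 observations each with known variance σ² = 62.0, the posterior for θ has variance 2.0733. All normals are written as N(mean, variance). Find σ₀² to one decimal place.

For the Normal–Normal model with known σ², precisions add: τ_n = τ₀ + n/σ².
So 1/σ₀² = 1/2.0733 − 29/62.0 = 0.482323 − 0.467742 = 0.014581.
Hence σ₀² = 1/0.014581 ≈ 68.6.

σ₀² = 68.6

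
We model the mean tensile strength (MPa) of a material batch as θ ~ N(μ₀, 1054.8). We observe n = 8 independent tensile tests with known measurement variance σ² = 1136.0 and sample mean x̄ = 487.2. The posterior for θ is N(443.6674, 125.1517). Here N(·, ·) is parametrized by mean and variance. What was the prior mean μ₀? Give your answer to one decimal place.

μ₀ = 120.3

The posterior mean is a precision-weighted average: μ_n = (τ₀μ₀ + τ_data·x̄)/(τ₀+τ_data), with τ₀=1/σ₀² and τ_data=n/σ².
Here τ₀ = 1/1054.8 = 0.000948 and τ_data = 8/1136.0 = 0.007042, so τ_n = 0.007990.
Rearranging for μ₀: μ₀ = (μ_n·τ_n − τ_data·x̄)/τ₀ = (443.6674·0.007990 − 0.007042·487.2) / 0.000948 = 0.114040/0.000948 ≈ 120.3.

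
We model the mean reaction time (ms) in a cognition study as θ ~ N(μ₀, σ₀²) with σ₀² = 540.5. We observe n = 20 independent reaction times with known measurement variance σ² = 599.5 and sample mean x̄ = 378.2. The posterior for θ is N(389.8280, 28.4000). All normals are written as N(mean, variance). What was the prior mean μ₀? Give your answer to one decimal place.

The posterior mean is a precision-weighted average: μ_n = (τ₀μ₀ + τ_data·x̄)/(τ₀+τ_data), with τ₀=1/σ₀² and τ_data=n/σ².
Here τ₀ = 1/540.5 = 0.001850 and τ_data = 20/599.5 = 0.033361, so τ_n = 0.035211.
Rearranging for μ₀: μ₀ = (μ_n·τ_n − τ_data·x̄)/τ₀ = (389.8280·0.035211 − 0.033361·378.2) / 0.001850 = 1.109104/0.001850 ≈ 599.5.

μ₀ = 599.5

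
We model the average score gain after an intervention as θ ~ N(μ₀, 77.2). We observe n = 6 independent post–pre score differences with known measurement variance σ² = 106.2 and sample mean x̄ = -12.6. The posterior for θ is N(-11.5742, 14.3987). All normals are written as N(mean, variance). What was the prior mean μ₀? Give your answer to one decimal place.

μ₀ = -7.1

With known observation variance, the Normal–Normal posterior has precision τ_n = τ₀ + n/σ² and mean μ_n = (τ₀μ₀ + (n/σ²)x̄)/τ_n.
Here τ₀ = 1/77.2 = 0.012953 and τ_data = 6/106.2 = 0.056497, so τ_n = 0.069450.
Rearranging for μ₀: μ₀ = (μ_n·τ_n − τ_data·x̄)/τ₀ = (-11.5742·0.069450 − 0.056497·-12.6) / 0.012953 = -0.091966/0.012953 ≈ -7.1.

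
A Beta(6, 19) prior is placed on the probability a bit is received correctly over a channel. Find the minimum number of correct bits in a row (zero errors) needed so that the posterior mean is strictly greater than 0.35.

k = 5

After k correct bits and 0 errors the posterior is Beta(6+k, 19), with mean (6+k)/(6+19+k).
Set (6+k)/(25+k) > 0.35 and solve: k > (0.35·25 − 6)/(1 − 0.35) = 4.231.
The smallest integer exceeding 4.231 is 5.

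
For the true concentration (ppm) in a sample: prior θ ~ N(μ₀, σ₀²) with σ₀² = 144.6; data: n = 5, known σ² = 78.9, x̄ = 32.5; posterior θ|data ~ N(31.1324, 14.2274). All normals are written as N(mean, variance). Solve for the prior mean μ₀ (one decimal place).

μ₀ = 18.6

With known observation variance, the Normal–Normal posterior has precision τ_n = τ₀ + n/σ² and mean μ_n = (τ₀μ₀ + (n/σ²)x̄)/τ_n.
Here τ₀ = 1/144.6 = 0.006916 and τ_data = 5/78.9 = 0.063371, so τ_n = 0.070287.
Rearranging for μ₀: μ₀ = (μ_n·τ_n − τ_data·x̄)/τ₀ = (31.1324·0.070287 − 0.063371·32.5) / 0.006916 = 0.128645/0.006916 ≈ 18.6.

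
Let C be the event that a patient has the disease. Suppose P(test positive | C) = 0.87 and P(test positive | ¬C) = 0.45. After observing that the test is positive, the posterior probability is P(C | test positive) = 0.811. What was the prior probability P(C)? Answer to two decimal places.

P(C) = 0.69

In odds form, posterior odds = prior odds × likelihood ratio, so prior odds = posterior odds ÷ LR.
Posterior odds = 0.811/(1−0.811) = 4.2910. LR = 0.87/0.45 = 1.9333.
Prior odds = 4.2910/1.9333 = 2.2195, so P(C) = 2.2195/(1+2.2195) ≈ 0.69.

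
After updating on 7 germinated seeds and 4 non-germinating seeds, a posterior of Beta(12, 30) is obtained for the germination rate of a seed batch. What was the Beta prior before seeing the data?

Under Beta–binomial conjugacy the posterior parameters are (α+s, β+f).
Subtract the data counts: 12−7=5, 30−4=26.

Beta(5, 26)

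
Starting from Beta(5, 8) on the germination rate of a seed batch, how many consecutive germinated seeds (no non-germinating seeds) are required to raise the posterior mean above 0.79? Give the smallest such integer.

k = 26

After k germinated seeds and 0 non-germinating seeds the posterior is Beta(5+k, 8), with mean (5+k)/(5+8+k).
Set (5+k)/(13+k) > 0.79 and solve: k > (0.79·13 − 5)/(1 − 0.79) = 25.095.
The smallest integer exceeding 25.095 is 26, and checking k=26: (31)/(39) = 0.7949 > 0.79.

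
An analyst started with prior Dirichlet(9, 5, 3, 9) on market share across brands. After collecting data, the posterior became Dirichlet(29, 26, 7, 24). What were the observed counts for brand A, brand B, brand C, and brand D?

counts (20, 21, 4, 15)

For a Dirichlet(α) prior with multinomial counts c, the posterior is Dirichlet(α + c) componentwise.
Counts are posterior − prior componentwise: 29−9=20, 26−5=21, 7−3=4, 24−9=15.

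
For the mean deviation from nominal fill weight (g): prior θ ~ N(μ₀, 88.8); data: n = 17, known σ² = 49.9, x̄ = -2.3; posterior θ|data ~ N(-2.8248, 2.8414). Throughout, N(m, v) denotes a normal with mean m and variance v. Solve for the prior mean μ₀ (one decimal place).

μ₀ = -18.7

The posterior mean is a precision-weighted average: μ_n = (τ₀μ₀ + τ_data·x̄)/(τ₀+τ_data), with τ₀=1/σ₀² and τ_data=n/σ².
Here τ₀ = 1/88.8 = 0.011261 and τ_data = 17/49.9 = 0.340681, so τ_n = 0.351942.
Rearranging for μ₀: μ₀ = (μ_n·τ_n − τ_data·x̄)/τ₀ = (-2.8248·0.351942 − 0.340681·-2.3) / 0.011261 = -0.210599/0.011261 ≈ -18.7.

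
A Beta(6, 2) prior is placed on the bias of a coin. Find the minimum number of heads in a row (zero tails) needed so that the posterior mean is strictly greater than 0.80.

After k heads and 0 tails the posterior is Beta(6+k, 2), with mean (6+k)/(6+2+k).
Set (6+k)/(8+k) > 0.80 and solve: k > (0.80·8 − 6)/(1 − 0.80) = 2.000.
The smallest integer exceeding 2.000 is 3.

k = 3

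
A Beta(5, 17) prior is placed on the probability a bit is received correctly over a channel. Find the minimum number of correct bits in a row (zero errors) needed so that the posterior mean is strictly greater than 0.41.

After k correct bits and 0 errors the posterior is Beta(5+k, 17), with mean (5+k)/(5+17+k).
Set (5+k)/(22+k) > 0.41 and solve: k > (0.41·22 − 5)/(1 − 0.41) = 6.814.
The smallest integer exceeding 6.814 is 7, and checking k=7: (12)/(29) = 0.4138 > 0.41.

k = 7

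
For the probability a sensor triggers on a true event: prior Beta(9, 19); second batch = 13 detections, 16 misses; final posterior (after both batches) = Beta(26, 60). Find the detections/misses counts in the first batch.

4 detections and 25 misses

Sequential conjugate updates are equivalent to a single update on the pooled data, so total successes = posterior α − prior α and total failures = posterior β − prior β.
Total across both batches: 26−9=17 detections, 60−19=41 misses.
Subtract the second batch: 17−13=4 detections and 41−16=25 misses.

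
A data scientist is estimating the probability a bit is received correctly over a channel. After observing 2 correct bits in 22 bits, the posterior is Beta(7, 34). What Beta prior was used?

Beta(5, 14)

A Beta(α, β) prior with s successes and f failures in binomial data gives a Beta(α+s, β+f) posterior.
So α = 7 − 2 = 5 and β = 34 − 20 = 14.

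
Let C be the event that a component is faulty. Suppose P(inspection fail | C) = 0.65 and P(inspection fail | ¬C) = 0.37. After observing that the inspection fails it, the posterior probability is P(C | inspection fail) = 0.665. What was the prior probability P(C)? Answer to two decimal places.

Bayes' rule in odds form gives O(C|E) = O(C)·[P(E|C)/P(E|¬C)], hence O(C) = O(C|E)/LR.
Posterior odds = 0.665/(1−0.665) = 1.9851. LR = 0.65/0.37 = 1.7568.
Prior odds = 1.9851/1.7568 = 1.1300, so P(C) = 1.1300/(1+1.1300) ≈ 0.53.

P(C) = 0.53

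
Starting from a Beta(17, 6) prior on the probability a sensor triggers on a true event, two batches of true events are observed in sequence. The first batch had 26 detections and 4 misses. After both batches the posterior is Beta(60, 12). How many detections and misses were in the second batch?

Because Beta–binomial updating is additive in the counts, the combined data contributed (α_post−α_prior, β_post−β_prior) successes and failures.
Total across both batches: 60−17=43 detections, 12−6=6 misses.
Subtract the first batch: 43−26=17 detections and 6−4=2 misses.

17 detections and 2 misses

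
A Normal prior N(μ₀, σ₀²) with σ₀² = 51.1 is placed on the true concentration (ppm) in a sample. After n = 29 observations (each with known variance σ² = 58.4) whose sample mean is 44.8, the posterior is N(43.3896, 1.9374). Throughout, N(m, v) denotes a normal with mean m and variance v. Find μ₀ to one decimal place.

μ₀ = 7.6

The posterior mean is a precision-weighted average: μ_n = (τ₀μ₀ + τ_data·x̄)/(τ₀+τ_data), with τ₀=1/σ₀² and τ_data=n/σ².
Here τ₀ = 1/51.1 = 0.019569 and τ_data = 29/58.4 = 0.496575, so τ_n = 0.516144.
Rearranging for μ₀: μ₀ = (μ_n·τ_n − τ_data·x̄)/τ₀ = (43.3896·0.516144 − 0.496575·44.8) / 0.019569 = 0.148722/0.019569 ≈ 7.6.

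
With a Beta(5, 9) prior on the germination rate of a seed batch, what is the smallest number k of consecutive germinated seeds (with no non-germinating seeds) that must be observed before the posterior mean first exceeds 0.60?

k = 9

After k germinated seeds and 0 non-germinating seeds the posterior is Beta(5+k, 9), with mean (5+k)/(5+9+k).
Set (5+k)/(14+k) > 0.60 and solve: k > (0.60·14 − 5)/(1 − 0.60) = 8.500.
The smallest integer exceeding 8.500 is 9, and checking k=9: (14)/(23) = 0.6087 > 0.60.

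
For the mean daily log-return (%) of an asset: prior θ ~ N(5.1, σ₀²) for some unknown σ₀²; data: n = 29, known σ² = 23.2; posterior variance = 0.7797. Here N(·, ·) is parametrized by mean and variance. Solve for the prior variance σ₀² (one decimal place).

For the Normal–Normal model with known σ², precisions add: τ_n = τ₀ + n/σ².
So 1/σ₀² = 1/0.7797 − 29/23.2 = 1.282545 − 1.250000 = 0.032545.
Hence σ₀² = 1/0.032545 ≈ 30.7.

σ₀² = 30.7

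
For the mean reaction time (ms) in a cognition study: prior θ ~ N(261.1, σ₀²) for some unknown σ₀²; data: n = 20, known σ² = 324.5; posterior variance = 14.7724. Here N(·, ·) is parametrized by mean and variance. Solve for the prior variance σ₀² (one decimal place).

For the Normal–Normal model with known σ², precisions add: τ_n = τ₀ + n/σ².
So 1/σ₀² = 1/14.7724 − 20/324.5 = 0.067694 − 0.061633 = 0.006061.
Hence σ₀² = 1/0.006061 ≈ 165.0.

σ₀² = 165.0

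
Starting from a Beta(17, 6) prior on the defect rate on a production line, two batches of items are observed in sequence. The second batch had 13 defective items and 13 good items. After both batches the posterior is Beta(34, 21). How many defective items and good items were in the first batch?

4 defective items and 2 good items

Sequential conjugate updates are equivalent to a single update on the pooled data, so total successes = posterior α − prior α and total failures = posterior β − prior β.
Total across both batches: 34−17=17 defective items, 21−6=15 good items.
Subtract the second batch: 17−13=4 defective items and 15−13=2 good items.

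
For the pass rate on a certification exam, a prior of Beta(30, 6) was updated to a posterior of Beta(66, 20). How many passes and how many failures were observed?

A Beta(α, β) prior with s successes and f failures in binomial data gives a Beta(α+s, β+f) posterior.
Match parameters: s=66−30=36, f=20−6=14.

36 passes and 14 failures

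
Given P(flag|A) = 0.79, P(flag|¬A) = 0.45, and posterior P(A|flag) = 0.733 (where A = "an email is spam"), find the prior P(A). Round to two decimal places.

P(A) = 0.61

In odds form, posterior odds = prior odds × likelihood ratio, so prior odds = posterior odds ÷ LR.
Posterior odds = 0.733/(1−0.733) = 2.7453. LR = 0.79/0.45 = 1.7556.
Prior odds = 2.7453/1.7556 = 1.5637, so P(A) = 1.5637/(1+1.5637) ≈ 0.61.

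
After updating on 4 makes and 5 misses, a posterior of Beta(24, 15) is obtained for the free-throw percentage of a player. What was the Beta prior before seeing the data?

Beta(20, 10)

Under Beta–binomial conjugacy the posterior parameters are (a+s, b+f).
So a = 24 − 4 = 20 and b = 15 − 5 = 10.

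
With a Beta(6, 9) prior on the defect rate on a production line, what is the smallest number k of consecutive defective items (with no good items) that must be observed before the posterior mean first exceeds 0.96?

After k defective items and 0 good items the posterior is Beta(6+k, 9), with mean (6+k)/(6+9+k).
Set (6+k)/(15+k) > 0.96 and solve: k > (0.96·15 − 6)/(1 − 0.96) = 210.000.
The smallest integer exceeding 210.000 is 211, and checking k=211: (217)/(226) = 0.9602 > 0.96.

k = 211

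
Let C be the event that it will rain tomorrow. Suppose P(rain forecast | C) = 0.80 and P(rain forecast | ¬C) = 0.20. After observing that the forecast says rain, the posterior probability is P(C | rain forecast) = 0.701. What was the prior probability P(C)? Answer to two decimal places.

In odds form, posterior odds = prior odds × likelihood ratio, so prior odds = posterior odds ÷ LR.
Posterior odds = 0.701/(1−0.701) = 2.3445. LR = 0.80/0.20 = 4.0000.
Prior odds = 2.3445/4.0000 = 0.5861, so P(C) = 0.5861/(1+0.5861) ≈ 0.37.

P(C) = 0.37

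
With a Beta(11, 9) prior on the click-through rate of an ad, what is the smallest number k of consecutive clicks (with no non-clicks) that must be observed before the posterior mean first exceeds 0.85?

k = 41

After k clicks and 0 non-clicks the posterior is Beta(11+k, 9), with mean (11+k)/(11+9+k).
Set (11+k)/(20+k) > 0.85 and solve: k > (0.85·20 − 11)/(1 − 0.85) = 40.000.
The smallest integer exceeding 40.000 is 41, and checking k=41: (52)/(61) = 0.8525 > 0.85.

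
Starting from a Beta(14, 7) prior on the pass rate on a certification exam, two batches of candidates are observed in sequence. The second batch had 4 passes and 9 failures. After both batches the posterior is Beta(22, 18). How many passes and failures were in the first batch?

Because Beta–binomial updating is additive in the counts, the combined data contributed (α_post−α_prior, β_post−β_prior) successes and failures.
Total across both batches: 22−14=8 passes, 18−7=11 failures.
Subtract the second batch: 8−4=4 passes and 11−9=2 failures.

4 passes and 2 failures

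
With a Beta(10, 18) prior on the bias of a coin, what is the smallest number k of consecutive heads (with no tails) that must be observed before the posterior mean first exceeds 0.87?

k = 111

After k heads and 0 tails the posterior is Beta(10+k, 18), with mean (10+k)/(10+18+k).
Set (10+k)/(28+k) > 0.87 and solve: k > (0.87·28 − 10)/(1 − 0.87) = 110.462.
The smallest integer exceeding 110.462 is 111, and checking k=111: (121)/(139) = 0.8705 > 0.87.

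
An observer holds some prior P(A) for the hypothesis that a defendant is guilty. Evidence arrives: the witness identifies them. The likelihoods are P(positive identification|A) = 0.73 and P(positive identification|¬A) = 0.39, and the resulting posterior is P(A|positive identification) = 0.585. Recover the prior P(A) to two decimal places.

P(A) = 0.43

Bayes' rule in odds form gives O(A|E) = O(A)·[P(E|A)/P(E|¬A)], hence O(A) = O(A|E)/LR.
Posterior odds = 0.585/(1−0.585) = 1.4096. LR = 0.73/0.39 = 1.8718.
Prior odds = 1.4096/1.8718 = 0.7531, so P(A) = 0.7531/(1+0.7531) ≈ 0.43.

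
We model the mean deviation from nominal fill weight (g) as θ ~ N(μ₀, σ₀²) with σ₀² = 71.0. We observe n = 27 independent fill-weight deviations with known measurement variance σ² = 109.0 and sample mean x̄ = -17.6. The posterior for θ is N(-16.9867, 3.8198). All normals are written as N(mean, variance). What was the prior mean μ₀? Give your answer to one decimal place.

The posterior mean is a precision-weighted average: μ_n = (τ₀μ₀ + τ_data·x̄)/(τ₀+τ_data), with τ₀=1/σ₀² and τ_data=n/σ².
Here τ₀ = 1/71.0 = 0.014085 and τ_data = 27/109.0 = 0.247706, so τ_n = 0.261791.
Rearranging for μ₀: μ₀ = (μ_n·τ_n − τ_data·x̄)/τ₀ = (-16.9867·0.261791 − 0.247706·-17.6) / 0.014085 = -0.087340/0.014085 ≈ -6.2.

μ₀ = -6.2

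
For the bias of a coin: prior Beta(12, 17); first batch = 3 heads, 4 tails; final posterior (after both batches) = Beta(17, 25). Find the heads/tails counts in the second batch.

2 heads and 4 tails

Sequential conjugate updates are equivalent to a single update on the pooled data, so total successes = posterior α − prior α and total failures = posterior β − prior β.
Total across both batches: 17−12=5 heads, 25−17=8 tails.
Subtract the first batch: 5−3=2 heads and 8−4=4 tails.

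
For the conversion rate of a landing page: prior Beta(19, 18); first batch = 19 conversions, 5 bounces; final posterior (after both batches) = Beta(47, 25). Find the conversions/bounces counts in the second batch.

Sequential conjugate updates are equivalent to a single update on the pooled data, so total successes = posterior α − prior α and total failures = posterior β − prior β.
Total across both batches: 47−19=28 conversions, 25−18=7 bounces.
Subtract the first batch: 28−19=9 conversions and 7−5=2 bounces.

9 conversions and 2 bounces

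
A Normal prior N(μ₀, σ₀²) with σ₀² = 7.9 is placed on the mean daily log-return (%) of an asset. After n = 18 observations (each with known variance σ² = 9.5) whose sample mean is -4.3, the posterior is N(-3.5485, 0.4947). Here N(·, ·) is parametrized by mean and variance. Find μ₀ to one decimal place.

μ₀ = 7.7

With known observation variance, the Normal–Normal posterior has precision τ_n = τ₀ + n/σ² and mean μ_n = (τ₀μ₀ + (n/σ²)x̄)/τ_n.
Here τ₀ = 1/7.9 = 0.126582 and τ_data = 18/9.5 = 1.894737, so τ_n = 2.021319.
Rearranging for μ₀: μ₀ = (μ_n·τ_n − τ_data·x̄)/τ₀ = (-3.5485·2.021319 − 1.894737·-4.3) / 0.126582 = 0.974719/0.126582 ≈ 7.7.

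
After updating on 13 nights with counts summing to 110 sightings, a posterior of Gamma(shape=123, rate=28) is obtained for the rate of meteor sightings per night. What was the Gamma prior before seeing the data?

Gamma–Poisson conjugacy: posterior shape = α + Σxᵢ, posterior rate = β + n.
So α = 123 − 110 = 13 and β = 28 − 13 = 15.

Gamma(shape=13, rate=15)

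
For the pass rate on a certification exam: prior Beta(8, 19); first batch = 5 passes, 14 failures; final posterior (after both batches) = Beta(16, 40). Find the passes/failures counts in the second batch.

3 passes and 7 failures

Sequential conjugate updates are equivalent to a single update on the pooled data, so total successes = posterior α − prior α and total failures = posterior β − prior β.
Total across both batches: 16−8=8 passes, 40−19=21 failures.
Subtract the first batch: 8−5=3 passes and 21−14=7 failures.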